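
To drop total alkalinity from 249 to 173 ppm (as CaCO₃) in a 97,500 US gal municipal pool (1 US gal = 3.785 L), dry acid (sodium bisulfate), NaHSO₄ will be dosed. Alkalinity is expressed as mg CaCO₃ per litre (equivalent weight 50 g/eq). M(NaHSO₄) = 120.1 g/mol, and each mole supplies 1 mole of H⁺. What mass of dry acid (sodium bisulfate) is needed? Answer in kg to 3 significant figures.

Volume: 97,500 US gal × 3.785 L/gal = 369,038 L.
Alkalinity to neutralize: (249 − 173) = 76 mg/L as CaCO₃ × 369,038 L = 28,050 g as CaCO₃.
Equivalents of H⁺ required: 28,050 ÷ 50 g/eq = 560.9 eq = 560.9 mol NaHSO₄.
Mass of NaHSO₄: 560.9 × 120.1 = 67,370 g.

67.4 kg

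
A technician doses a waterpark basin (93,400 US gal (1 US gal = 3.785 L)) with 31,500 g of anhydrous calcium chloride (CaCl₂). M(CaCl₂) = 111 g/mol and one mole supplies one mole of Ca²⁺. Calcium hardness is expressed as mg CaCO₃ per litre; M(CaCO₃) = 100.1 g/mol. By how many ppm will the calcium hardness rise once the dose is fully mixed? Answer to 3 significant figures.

80.4 ppm

Volume: 93,400 US gal × 3.785 L/gal = 353,519 L.
Moles of Ca²⁺: 31,500 g ÷ 111 g/mol = 283.8 mol.
As CaCO₃: 283.8 mol × 100.1 g/mol = 28,410 g.
Rise: 28,410 g / 353,519 L × 1000 = 80.35 mg/L.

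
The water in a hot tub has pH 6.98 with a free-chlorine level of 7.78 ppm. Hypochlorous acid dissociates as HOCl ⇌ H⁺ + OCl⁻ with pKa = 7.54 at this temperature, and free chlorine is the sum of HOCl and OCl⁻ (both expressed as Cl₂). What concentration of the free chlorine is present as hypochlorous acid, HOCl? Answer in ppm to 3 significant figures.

6.10 ppm

[OCl⁻]/[HOCl] = 10^(pH − pKa) = 10^(6.98 − 7.54) = 10^-0.56 = 0.2754.
Fraction as HOCl = 1 / (1 + 0.2754) = 0.7841.
HOCl = 0.7841 × 7.78 ppm = 6.1 ppm.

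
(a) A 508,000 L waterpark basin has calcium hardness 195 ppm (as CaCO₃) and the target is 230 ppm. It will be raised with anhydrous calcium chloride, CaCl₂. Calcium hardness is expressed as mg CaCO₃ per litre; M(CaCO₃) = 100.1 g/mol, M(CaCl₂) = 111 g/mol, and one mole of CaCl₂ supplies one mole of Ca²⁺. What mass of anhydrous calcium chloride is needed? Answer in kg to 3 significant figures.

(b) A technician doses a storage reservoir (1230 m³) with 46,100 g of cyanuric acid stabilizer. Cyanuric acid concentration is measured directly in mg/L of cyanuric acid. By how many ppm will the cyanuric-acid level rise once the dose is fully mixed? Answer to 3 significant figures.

(a) 19.7 kg; (b) 37.5 ppm

(a) Hardness to add: (230 − 195) = 35 mg/L as CaCO₃ × 508,000 L = 17,780 g as CaCO₃.
(a) Moles of Ca²⁺ (1 mol Ca²⁺ ≡ 1 mol CaCO₃): 17,780 / 100.1 g/mol = 177.6 mol.
(a) Mass of CaCl₂: 177.6 × 111 = 19,720 g.

(b) Volume: 1230 m³ = 1,230,000 L.
(b) Rise: 46,100 g / 1,230,000 L × 1000 = 37.48 mg/L.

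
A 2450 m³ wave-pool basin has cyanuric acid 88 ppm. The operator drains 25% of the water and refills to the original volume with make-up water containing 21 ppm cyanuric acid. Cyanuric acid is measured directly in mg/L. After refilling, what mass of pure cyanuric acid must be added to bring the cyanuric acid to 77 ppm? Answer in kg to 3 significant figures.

Volume: 2450 m³ = 2,450,000 L.
After draining 25% and refilling: 88 × 0.75 + 21 × 0.25 = 71.25 ppm.
Deficit to target: 77 − 71.25 = 5.75 mg/L.
Mass: 5.75 mg/L × 2,450,000 L = 14,090 g cyanuric acid.

14.1 kg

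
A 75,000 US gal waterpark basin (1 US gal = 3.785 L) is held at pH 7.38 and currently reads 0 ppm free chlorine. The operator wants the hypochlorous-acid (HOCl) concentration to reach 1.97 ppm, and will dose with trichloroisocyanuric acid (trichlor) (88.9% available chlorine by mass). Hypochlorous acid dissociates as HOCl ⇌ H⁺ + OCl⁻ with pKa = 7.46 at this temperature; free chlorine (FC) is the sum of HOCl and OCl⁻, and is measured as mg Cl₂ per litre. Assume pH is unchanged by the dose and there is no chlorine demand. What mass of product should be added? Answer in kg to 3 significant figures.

Volume: 75,000 US gal × 3.785 L/gal = 283,875 L.
[OCl⁻]/[HOCl] = 10^(pH − pKa) = 10^(7.38 − 7.46) = 0.8318; fraction as HOCl = 1/(1 + 0.8318) = 0.5459.
Free chlorine required for 1.97 ppm HOCl: 1.97 / 0.5459 = 3.609 ppm.
FC to add: 3.609 − 0 = 3.609 mg/L as Cl₂.
Cl₂ equivalent: 3.609 mg/L × 283,875 L = 1024 g.
Product at 88.9% available Cl: 1024 / 0.889 = 1152 g.

1.15 kg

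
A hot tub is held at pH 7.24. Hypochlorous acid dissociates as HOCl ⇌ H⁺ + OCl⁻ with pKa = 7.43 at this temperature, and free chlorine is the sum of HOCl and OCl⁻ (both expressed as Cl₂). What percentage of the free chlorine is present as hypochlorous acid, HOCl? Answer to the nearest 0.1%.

60.8%

[OCl⁻]/[HOCl] = 10^(pH − pKa) = 10^(7.24 − 7.43) = 10^-0.19 = 0.6457.
Fraction as HOCl = 1 / (1 + 0.6457) = 0.6077.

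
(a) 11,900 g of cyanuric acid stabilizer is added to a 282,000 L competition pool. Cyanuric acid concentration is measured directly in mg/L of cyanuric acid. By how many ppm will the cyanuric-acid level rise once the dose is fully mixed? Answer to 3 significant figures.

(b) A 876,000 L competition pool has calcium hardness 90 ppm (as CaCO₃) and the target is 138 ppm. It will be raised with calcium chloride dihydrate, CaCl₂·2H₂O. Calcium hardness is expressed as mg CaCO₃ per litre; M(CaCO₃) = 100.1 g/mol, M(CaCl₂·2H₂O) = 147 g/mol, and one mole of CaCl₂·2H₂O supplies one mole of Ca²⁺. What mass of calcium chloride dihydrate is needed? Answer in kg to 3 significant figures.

(a) 42.2 ppm; (b) 61.7 kg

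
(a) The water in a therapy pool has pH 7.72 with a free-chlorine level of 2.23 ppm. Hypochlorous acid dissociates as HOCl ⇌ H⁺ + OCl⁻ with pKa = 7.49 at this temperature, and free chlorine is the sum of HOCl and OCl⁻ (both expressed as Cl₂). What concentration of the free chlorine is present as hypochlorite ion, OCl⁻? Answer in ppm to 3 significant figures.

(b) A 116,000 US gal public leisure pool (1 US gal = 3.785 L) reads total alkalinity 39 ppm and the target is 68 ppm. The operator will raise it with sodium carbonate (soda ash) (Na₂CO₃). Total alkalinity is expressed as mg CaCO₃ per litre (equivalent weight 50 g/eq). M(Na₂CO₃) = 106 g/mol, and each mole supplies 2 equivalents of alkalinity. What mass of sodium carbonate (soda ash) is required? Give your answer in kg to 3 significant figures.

(a) 1.40 ppm; (b) 13.5 kg

(a) [OCl⁻]/[HOCl] = 10^(pH − pKa) = 10^(7.72 − 7.49) = 10^0.23 = 1.698.
(a) Fraction as HOCl = 1 / (1 + 1.698) = 0.3706.
(a) OCl⁻ = (1 − 0.3706) × 2.23 ppm = 1.404 ppm.

(b) Volume: 116,000 US gal × 3.785 L/gal = 439,060 L.
(b) Alkalinity to add: (68 − 39) = 29 mg/L as CaCO₃ × 439,060 L = 12,730 g as CaCO₃.
(b) Equivalents: 12,730 g ÷ 50 g/eq = 254.7 eq.
(b) Each mole of Na₂CO₃ supplies 2 eq, so 254.7 / 2 = 127.3 mol.
(b) Mass: 127.3 mol × 106 g/mol = 13,500 g.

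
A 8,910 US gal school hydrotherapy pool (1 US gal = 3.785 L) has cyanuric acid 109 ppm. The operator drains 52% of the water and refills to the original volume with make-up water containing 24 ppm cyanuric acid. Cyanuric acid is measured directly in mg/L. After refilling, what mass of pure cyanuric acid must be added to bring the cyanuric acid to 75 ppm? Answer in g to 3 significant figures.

344 g

Volume: 8,910 US gal × 3.785 L/gal = 33,724 L.
After draining 52% and refilling: 109 × 0.48 + 24 × 0.52 = 64.8 ppm.
Deficit to target: 75 − 64.8 = 10.2 mg/L.
Mass: 10.2 mg/L × 33,724 L = 344 g cyanuric acid.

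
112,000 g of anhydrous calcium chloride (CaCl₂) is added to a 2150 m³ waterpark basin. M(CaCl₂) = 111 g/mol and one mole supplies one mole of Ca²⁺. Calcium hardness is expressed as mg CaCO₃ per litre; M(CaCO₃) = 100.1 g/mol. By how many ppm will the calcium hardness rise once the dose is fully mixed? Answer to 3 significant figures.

Volume: 2150 m³ = 2,150,000 L.
Moles of Ca²⁺: 112,000 g ÷ 111 g/mol = 1009 mol.
As CaCO₃: 1009 mol × 100.1 g/mol = 101,000 g.
Rise: 101,000 g / 2,150,000 L × 1000 = 46.98 mg/L.

47.0 ppm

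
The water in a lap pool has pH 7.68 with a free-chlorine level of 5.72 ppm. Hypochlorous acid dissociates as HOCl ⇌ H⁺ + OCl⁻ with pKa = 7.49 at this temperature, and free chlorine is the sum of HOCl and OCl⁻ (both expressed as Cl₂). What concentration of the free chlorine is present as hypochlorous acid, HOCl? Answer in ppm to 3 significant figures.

[OCl⁻]/[HOCl] = 10^(pH − pKa) = 10^(7.68 − 7.49) = 10^0.19 = 1.549.
Fraction as HOCl = 1 / (1 + 1.549) = 0.3923.
HOCl = 0.3923 × 5.72 ppm = 2.244 ppm.

2.24 ppm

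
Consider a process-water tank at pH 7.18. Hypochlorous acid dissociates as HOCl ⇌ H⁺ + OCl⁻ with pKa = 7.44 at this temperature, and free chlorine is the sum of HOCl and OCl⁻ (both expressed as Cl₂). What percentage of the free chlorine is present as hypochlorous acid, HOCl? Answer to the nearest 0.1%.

64.5%

[OCl⁻]/[HOCl] = 10^(pH − pKa) = 10^(7.18 − 7.44) = 10^-0.26 = 0.5495.
Fraction as HOCl = 1 / (1 + 0.5495) = 0.6454.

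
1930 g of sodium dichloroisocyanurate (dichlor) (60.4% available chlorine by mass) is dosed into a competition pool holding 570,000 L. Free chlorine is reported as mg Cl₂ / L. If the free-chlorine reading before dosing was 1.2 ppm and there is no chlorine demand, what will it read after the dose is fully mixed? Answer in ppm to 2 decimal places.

Available chlorine delivered: 1930 g × 0.604 = 1166 g as Cl₂.
Concentration rise: 1166 g / 570,000 L = 2.045 mg/L = 2.05 ppm.
Final FC: 1.2 + 2.05 = 3.25 ppm.

3.25 ppm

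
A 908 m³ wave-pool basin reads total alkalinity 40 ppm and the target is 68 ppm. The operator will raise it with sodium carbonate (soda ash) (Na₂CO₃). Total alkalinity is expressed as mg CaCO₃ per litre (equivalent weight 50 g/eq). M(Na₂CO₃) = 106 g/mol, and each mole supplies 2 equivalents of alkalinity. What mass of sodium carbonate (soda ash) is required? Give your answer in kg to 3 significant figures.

26.9 kg

Volume: 908 m³ = 908,000 L.
Alkalinity to add: (68 − 40) = 28 mg/L as CaCO₃ × 908,000 L = 25,420 g as CaCO₃.
Equivalents: 25,420 g ÷ 50 g/eq = 508.5 eq.
Each mole of Na₂CO₃ supplies 2 eq, so 508.5 / 2 = 254.2 mol.
Mass: 254.2 mol × 106 g/mol = 26,950 g.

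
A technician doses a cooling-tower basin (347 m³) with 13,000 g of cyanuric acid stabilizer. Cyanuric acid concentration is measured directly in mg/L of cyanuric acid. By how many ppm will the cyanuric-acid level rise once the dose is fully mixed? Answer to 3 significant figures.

Volume: 347 m³ = 347,000 L.
Rise: 13,000 g / 347,000 L × 1000 = 37.46 mg/L.

37.5 ppm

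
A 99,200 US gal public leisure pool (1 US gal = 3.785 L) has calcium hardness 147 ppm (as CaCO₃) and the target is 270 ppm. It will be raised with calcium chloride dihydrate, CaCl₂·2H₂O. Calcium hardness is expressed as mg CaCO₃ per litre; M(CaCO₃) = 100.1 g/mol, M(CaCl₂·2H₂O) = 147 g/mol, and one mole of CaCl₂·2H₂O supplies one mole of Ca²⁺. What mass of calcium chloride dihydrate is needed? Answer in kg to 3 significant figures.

Volume: 99,200 US gal × 3.785 L/gal = 375,472 L.
Hardness to add: (270 − 147) = 123 mg/L as CaCO₃ × 375,472 L = 46,180 g as CaCO₃.
Moles of Ca²⁺ (1 mol Ca²⁺ ≡ 1 mol CaCO₃): 46,180 / 100.1 g/mol = 461.4 mol.
Mass of CaCl₂·2H₂O: 461.4 × 147 = 67,820 g.

67.8 kg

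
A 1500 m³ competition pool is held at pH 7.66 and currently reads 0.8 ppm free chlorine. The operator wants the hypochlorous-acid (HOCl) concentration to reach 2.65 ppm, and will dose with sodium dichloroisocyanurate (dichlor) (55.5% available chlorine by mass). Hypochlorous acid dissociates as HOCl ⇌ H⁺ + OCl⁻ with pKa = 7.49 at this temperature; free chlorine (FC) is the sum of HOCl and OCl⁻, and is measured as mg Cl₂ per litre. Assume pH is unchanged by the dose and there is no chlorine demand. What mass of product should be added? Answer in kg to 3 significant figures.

Volume: 1500 m³ = 1,500,000 L.
[OCl⁻]/[HOCl] = 10^(pH − pKa) = 10^(7.66 − 7.49) = 1.479; fraction as HOCl = 1/(1 + 1.479) = 0.4034.
Free chlorine required for 2.65 ppm HOCl: 2.65 / 0.4034 = 6.57 ppm.
FC to add: 6.57 − 0.8 = 5.77 mg/L as Cl₂.
Cl₂ equivalent: 5.77 mg/L × 1,500,000 L = 8654 g.
Product at 55.5% available Cl: 8654 / 0.555 = 15,590 g.

15.6 kg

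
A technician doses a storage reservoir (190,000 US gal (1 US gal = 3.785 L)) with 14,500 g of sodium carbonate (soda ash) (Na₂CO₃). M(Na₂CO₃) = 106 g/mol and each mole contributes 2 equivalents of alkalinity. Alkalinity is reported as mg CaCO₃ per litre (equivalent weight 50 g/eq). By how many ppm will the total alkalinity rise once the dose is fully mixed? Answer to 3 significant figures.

19.0 ppm

Volume: 190,000 US gal × 3.785 L/gal = 719,150 L.
Moles of Na₂CO₃: 14,500 g ÷ 106 g/mol = 136.8 mol → 273.6 eq of alkalinity.
As CaCO₃: 273.6 eq × 50 g/eq = 13,680 g.
Rise: 13,680 g / 719,150 L × 1000 = 19.02 mg/L.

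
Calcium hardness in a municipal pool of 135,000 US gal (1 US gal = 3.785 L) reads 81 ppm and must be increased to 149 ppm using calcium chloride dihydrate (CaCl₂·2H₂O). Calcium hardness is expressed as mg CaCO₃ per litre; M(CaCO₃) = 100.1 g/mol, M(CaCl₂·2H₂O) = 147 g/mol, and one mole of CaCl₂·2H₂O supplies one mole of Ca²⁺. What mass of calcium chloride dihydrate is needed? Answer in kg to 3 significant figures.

Volume: 135,000 US gal × 3.785 L/gal = 510,975 L.
Hardness to add: (149 − 81) = 68 mg/L as CaCO₃ × 510,975 L = 34,750 g as CaCO₃.
Moles of Ca²⁺ (1 mol Ca²⁺ ≡ 1 mol CaCO₃): 34,750 / 100.1 g/mol = 347.1 mol.
Mass of CaCl₂·2H₂O: 347.1 × 147 = 51,030 g.

51.0 kg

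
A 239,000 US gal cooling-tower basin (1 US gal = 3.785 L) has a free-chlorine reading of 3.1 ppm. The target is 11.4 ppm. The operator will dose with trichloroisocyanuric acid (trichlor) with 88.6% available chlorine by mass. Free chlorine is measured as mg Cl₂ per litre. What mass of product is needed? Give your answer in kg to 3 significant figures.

8.47 kg

Volume: 239,000 US gal × 3.785 L/gal = 904,615 L.
Chlorine deficit: 11.4 − 3.1 = 8.3 ppm = 8.3 mg/L as Cl₂.
Cl₂ equivalent needed: 8.3 mg/L × 904,615 L = 7,508,000 mg = 7508 g.
Product at 88.6% available chlorine: 7508 / 0.886 = 8474 g.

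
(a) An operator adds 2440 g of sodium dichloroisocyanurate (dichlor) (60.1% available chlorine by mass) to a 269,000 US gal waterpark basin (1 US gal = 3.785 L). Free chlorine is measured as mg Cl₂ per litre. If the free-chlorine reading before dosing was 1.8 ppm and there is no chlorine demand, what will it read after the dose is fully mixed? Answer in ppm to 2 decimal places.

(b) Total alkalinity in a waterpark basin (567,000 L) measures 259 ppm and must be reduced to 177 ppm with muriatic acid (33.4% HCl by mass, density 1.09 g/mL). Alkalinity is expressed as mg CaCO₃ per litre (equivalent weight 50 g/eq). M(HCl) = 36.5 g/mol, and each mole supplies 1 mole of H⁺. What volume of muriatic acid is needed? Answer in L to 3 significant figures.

(a) Volume: 269,000 US gal × 3.785 L/gal = 1,018,165 L.
(a) Available chlorine delivered: 2440 g × 0.601 = 1466 g as Cl₂.
(a) Concentration rise: 1466 g / 1,018,165 L = 1.44 mg/L = 1.44 ppm.
(a) Final FC: 1.8 + 1.44 = 3.24 ppm.

(b) Alkalinity to neutralize: (259 − 177) = 82 mg/L as CaCO₃ × 567,000 L = 46,490 g as CaCO₃.
(b) Equivalents of H⁺ required: 46,490 ÷ 50 g/eq = 929.9 eq = 929.9 mol HCl.
(b) Mass of HCl: 929.9 × 36.5 = 33,940 g.
(b) Mass of 33.4% solution: 33,940 / 0.334 = 101,600 g.
(b) Volume: 101,600 g ÷ 1.09 g/mL = 93,230 mL.

(a) 3.24 ppm; (b) 93.2 L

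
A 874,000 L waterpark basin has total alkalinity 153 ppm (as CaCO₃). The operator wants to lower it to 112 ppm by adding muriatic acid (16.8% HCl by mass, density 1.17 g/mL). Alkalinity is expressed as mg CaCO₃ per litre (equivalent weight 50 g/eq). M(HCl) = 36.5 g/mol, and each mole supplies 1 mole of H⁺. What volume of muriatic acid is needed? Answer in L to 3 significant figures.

133 L

Alkalinity to neutralize: (153 − 112) = 41 mg/L as CaCO₃ × 874,000 L = 35,830 g as CaCO₃.
Equivalents of H⁺ required: 35,830 ÷ 50 g/eq = 716.7 eq = 716.7 mol HCl.
Mass of HCl: 716.7 × 36.5 = 26,160 g.
Mass of 16.8% solution: 26,160 / 0.168 = 155,700 g.
Volume: 155,700 g ÷ 1.17 g/mL = 133,100 mL.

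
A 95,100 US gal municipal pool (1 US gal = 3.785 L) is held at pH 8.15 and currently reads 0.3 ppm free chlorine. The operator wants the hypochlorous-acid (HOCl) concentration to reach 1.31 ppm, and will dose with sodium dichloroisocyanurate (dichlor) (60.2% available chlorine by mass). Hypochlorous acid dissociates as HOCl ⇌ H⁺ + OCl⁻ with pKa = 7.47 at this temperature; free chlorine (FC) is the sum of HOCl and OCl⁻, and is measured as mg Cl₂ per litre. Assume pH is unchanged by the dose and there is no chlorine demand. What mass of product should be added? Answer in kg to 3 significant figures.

4.35 kg

Volume: 95,100 US gal × 3.785 L/gal = 359,954 L.
[OCl⁻]/[HOCl] = 10^(pH − pKa) = 10^(8.15 − 7.47) = 4.786; fraction as HOCl = 1/(1 + 4.786) = 0.1728.
Free chlorine required for 1.31 ppm HOCl: 1.31 / 0.1728 = 7.58 ppm.
FC to add: 7.58 − 0.3 = 7.28 mg/L as Cl₂.
Cl₂ equivalent: 7.28 mg/L × 359,954 L = 2620 g.
Product at 60.2% available Cl: 2620 / 0.602 = 4353 g.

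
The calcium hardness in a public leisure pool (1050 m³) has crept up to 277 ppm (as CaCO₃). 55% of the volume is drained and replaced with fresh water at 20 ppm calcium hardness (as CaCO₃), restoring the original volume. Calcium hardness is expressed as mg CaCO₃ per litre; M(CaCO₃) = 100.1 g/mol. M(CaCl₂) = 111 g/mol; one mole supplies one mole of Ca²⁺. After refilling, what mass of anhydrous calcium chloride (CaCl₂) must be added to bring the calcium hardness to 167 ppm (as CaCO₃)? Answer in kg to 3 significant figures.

Volume: 1050 m³ = 1,050,000 L.
After draining 55% and refilling: 277 × 0.45 + 20 × 0.55 = 135.65 ppm.
Deficit to target: 167 − 135.65 = 31.35 mg/L.
As CaCO₃: 31.35 mg/L × 1,050,000 L = 32,920 g; ÷ 100.1 = 328.8 mol Ca²⁺.
Mass: 328.8 × 111 = 36,500 g.

36.5 kg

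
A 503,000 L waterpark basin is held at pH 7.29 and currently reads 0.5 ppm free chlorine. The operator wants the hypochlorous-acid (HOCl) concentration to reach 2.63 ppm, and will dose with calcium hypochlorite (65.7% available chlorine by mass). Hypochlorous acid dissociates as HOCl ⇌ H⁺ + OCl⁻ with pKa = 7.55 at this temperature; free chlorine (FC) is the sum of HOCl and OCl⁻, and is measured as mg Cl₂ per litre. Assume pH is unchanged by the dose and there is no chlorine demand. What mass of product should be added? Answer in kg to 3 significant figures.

[OCl⁻]/[HOCl] = 10^(pH − pKa) = 10^(7.29 − 7.55) = 0.5495; fraction as HOCl = 1/(1 + 0.5495) = 0.6454.
Free chlorine required for 2.63 ppm HOCl: 2.63 / 0.6454 = 4.075 ppm.
FC to add: 4.075 − 0.5 = 3.575 mg/L as Cl₂.
Cl₂ equivalent: 3.575 mg/L × 503,000 L = 1798 g.
Product at 65.7% available Cl: 1798 / 0.657 = 2737 g.

2.74 kg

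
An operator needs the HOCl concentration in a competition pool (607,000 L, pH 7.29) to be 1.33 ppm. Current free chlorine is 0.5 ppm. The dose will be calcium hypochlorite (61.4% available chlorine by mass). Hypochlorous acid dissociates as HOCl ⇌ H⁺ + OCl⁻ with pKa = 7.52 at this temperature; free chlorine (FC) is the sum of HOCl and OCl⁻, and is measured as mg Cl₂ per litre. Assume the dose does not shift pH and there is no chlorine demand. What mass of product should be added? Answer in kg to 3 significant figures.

1.59 kg

[OCl⁻]/[HOCl] = 10^(pH − pKa) = 10^(7.29 − 7.52) = 0.5888; fraction as HOCl = 1/(1 + 0.5888) = 0.6294.
Free chlorine required for 1.33 ppm HOCl: 1.33 / 0.6294 = 2.113 ppm.
FC to add: 2.113 − 0.5 = 1.613 mg/L as Cl₂.
Cl₂ equivalent: 1.613 mg/L × 607,000 L = 979.2 g.
Product at 61.4% available Cl: 979.2 / 0.614 = 1595 g.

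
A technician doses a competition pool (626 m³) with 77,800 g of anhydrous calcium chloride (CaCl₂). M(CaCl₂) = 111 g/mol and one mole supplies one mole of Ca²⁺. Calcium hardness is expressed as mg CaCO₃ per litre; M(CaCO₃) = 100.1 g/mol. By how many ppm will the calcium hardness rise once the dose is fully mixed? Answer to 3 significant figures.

112 ppm

Volume: 626 m³ = 626,000 L.
Moles of Ca²⁺: 77,800 g ÷ 111 g/mol = 700.9 mol.
As CaCO₃: 700.9 mol × 100.1 g/mol = 70,160 g.
Rise: 70,160 g / 626,000 L × 1000 = 112.1 mg/L.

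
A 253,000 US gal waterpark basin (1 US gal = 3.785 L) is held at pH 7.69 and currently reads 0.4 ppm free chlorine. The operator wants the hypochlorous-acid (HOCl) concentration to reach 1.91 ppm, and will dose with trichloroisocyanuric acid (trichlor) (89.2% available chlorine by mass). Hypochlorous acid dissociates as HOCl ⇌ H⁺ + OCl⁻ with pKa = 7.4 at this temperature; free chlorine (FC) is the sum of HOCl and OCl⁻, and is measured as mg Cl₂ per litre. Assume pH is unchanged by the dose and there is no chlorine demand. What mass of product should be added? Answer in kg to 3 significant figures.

Volume: 253,000 US gal × 3.785 L/gal = 957,605 L.
[OCl⁻]/[HOCl] = 10^(pH − pKa) = 10^(7.69 − 7.4) = 1.95; fraction as HOCl = 1/(1 + 1.95) = 0.339.
Free chlorine required for 1.91 ppm HOCl: 1.91 / 0.339 = 5.634 ppm.
FC to add: 5.634 − 0.4 = 5.234 mg/L as Cl₂.
Cl₂ equivalent: 5.234 mg/L × 957,605 L = 5012 g.
Product at 89.2% available Cl: 5012 / 0.892 = 5619 g.

5.62 kg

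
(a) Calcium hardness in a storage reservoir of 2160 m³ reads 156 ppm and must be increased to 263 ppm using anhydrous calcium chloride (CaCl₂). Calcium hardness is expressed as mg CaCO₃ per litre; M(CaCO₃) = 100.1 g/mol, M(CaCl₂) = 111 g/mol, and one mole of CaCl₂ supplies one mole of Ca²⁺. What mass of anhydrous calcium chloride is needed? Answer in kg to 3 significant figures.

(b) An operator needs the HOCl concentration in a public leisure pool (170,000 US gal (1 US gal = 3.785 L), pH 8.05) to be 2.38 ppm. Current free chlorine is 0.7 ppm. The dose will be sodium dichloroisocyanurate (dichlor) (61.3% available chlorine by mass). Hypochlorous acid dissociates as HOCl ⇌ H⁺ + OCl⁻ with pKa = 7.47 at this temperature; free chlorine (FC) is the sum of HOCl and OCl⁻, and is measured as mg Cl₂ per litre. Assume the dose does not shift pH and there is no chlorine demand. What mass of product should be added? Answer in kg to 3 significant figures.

(a) 256 kg; (b) 11.3 kg

(a) Volume: 2160 m³ = 2,160,000 L.
(a) Hardness to add: (263 − 156) = 107 mg/L as CaCO₃ × 2,160,000 L = 231,100 g as CaCO₃.
(a) Moles of Ca²⁺ (1 mol Ca²⁺ ≡ 1 mol CaCO₃): 231,100 / 100.1 g/mol = 2309 mol.
(a) Mass of CaCl₂: 2309 × 111 = 256,300 g.

(b) Volume: 170,000 US gal × 3.785 L/gal = 643,450 L.
(b) [OCl⁻]/[HOCl] = 10^(pH − pKa) = 10^(8.05 − 7.47) = 3.802; fraction as HOCl = 1/(1 + 3.802) = 0.2083.
(b) Free chlorine required for 2.38 ppm HOCl: 2.38 / 0.2083 = 11.43 ppm.
(b) FC to add: 11.43 − 0.7 = 10.73 mg/L as Cl₂.
(b) Cl₂ equivalent: 10.73 mg/L × 643,450 L = 6903 g.
(b) Product at 61.3% available Cl: 6903 / 0.613 = 11,260 g.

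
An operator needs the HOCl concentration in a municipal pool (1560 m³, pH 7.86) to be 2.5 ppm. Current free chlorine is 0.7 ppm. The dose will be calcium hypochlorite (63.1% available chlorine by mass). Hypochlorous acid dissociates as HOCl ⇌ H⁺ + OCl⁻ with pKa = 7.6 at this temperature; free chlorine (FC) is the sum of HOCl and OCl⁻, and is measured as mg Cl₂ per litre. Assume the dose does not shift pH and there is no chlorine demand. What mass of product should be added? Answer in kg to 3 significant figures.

15.7 kg

Volume: 1560 m³ = 1,560,000 L.
[OCl⁻]/[HOCl] = 10^(pH − pKa) = 10^(7.86 − 7.6) = 1.82; fraction as HOCl = 1/(1 + 1.82) = 0.3546.
Free chlorine required for 2.5 ppm HOCl: 2.5 / 0.3546 = 7.049 ppm.
FC to add: 7.049 − 0.7 = 6.349 mg/L as Cl₂.
Cl₂ equivalent: 6.349 mg/L × 1,560,000 L = 9905 g.
Product at 63.1% available Cl: 9905 / 0.631 = 15,700 g.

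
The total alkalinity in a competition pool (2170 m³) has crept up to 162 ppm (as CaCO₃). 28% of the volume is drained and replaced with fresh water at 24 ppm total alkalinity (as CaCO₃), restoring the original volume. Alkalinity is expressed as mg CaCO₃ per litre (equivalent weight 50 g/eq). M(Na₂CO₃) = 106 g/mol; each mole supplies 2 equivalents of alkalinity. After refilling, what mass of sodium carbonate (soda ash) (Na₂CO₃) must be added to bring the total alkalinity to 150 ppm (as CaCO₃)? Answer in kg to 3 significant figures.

Volume: 2170 m³ = 2,170,000 L.
After draining 28% and refilling: 162 × 0.72 + 24 × 0.28 = 123.36 ppm.
Deficit to target: 150 − 123.36 = 26.64 mg/L.
As CaCO₃: 26.64 mg/L × 2,170,000 L = 57,810 g; ÷ 50 g/eq ÷ 2 = 578.1 mol Na₂CO₃.
Mass: 578.1 × 106 = 61,280 g.

61.3 kg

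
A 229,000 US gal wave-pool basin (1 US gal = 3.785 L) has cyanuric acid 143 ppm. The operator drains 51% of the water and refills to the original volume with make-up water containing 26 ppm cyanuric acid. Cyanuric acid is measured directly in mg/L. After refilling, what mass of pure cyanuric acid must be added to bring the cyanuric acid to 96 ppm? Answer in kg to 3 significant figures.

11.0 kg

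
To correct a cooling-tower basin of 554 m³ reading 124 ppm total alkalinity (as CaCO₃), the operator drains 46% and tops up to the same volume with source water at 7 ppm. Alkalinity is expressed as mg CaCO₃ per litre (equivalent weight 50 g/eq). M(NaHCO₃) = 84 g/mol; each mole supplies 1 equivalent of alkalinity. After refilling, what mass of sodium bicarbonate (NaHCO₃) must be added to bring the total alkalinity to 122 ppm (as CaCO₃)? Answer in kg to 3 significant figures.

48.2 kg

Volume: 554 m³ = 554,000 L.
After draining 46% and refilling: 124 × 0.54 + 7 × 0.46 = 70.18 ppm.
Deficit to target: 122 − 70.18 = 51.82 mg/L.
As CaCO₃: 51.82 mg/L × 554,000 L = 28,710 g; ÷ 50 g/eq ÷ 1 = 574.2 mol NaHCO₃.
Mass: 574.2 × 84 = 48,230 g.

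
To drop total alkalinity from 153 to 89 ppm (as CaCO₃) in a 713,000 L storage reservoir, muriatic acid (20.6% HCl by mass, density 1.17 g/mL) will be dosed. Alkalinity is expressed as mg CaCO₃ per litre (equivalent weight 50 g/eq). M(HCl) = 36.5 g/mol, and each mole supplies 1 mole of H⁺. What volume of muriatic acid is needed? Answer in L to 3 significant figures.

138 L

Alkalinity to neutralize: (153 − 89) = 64 mg/L as CaCO₃ × 713,000 L = 45,630 g as CaCO₃.
Equivalents of H⁺ required: 45,630 ÷ 50 g/eq = 912.6 eq = 912.6 mol HCl.
Mass of HCl: 912.6 × 36.5 = 33,310 g.
Mass of 20.6% solution: 33,310 / 0.206 = 161,700 g.
Volume: 161,700 g ÷ 1.17 g/mL = 138,200 mL.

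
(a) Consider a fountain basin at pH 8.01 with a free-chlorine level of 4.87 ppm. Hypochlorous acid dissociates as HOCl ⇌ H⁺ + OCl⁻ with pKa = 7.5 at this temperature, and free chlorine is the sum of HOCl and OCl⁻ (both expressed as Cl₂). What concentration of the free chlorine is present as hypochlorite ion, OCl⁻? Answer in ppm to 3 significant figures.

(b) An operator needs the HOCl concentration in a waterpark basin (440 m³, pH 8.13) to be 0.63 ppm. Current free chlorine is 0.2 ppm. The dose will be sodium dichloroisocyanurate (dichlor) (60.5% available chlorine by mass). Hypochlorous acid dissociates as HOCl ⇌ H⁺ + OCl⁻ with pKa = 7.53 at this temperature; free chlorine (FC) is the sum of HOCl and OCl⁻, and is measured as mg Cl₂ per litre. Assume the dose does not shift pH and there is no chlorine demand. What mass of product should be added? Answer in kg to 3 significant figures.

(a) 3.72 ppm; (b) 2.14 kg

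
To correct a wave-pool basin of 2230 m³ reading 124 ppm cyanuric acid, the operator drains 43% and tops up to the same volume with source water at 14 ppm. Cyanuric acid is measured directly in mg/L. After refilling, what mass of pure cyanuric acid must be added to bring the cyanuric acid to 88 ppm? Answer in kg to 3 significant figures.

Volume: 2230 m³ = 2,230,000 L.
After draining 43% and refilling: 124 × 0.57 + 14 × 0.43 = 76.7 ppm.
Deficit to target: 88 − 76.7 = 11.3 mg/L.
Mass: 11.3 mg/L × 2,230,000 L = 25,200 g cyanuric acid.

25.2 kg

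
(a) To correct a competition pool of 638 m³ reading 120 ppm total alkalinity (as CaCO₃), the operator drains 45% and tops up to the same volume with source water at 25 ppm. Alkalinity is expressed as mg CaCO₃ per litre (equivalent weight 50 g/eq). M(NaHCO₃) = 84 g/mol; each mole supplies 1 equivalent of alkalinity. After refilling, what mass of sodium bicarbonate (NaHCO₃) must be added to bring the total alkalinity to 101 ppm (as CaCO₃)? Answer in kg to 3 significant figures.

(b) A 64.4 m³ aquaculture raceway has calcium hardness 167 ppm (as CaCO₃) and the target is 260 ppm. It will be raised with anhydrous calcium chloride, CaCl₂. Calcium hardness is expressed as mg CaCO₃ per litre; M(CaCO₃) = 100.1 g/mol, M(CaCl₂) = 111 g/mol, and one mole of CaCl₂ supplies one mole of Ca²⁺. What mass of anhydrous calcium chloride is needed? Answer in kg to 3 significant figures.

(a) Volume: 638 m³ = 638,000 L.
(a) After draining 45% and refilling: 120 × 0.55 + 25 × 0.45 = 77.25 ppm.
(a) Deficit to target: 101 − 77.25 = 23.75 mg/L.
(a) As CaCO₃: 23.75 mg/L × 638,000 L = 15,150 g; ÷ 50 g/eq ÷ 1 = 303.1 mol NaHCO₃.
(a) Mass: 303.1 × 84 = 25,460 g.

(b) Volume: 64.4 m³ = 64,400 L.
(b) Hardness to add: (260 − 167) = 93 mg/L as CaCO₃ × 64,400 L = 5989 g as CaCO₃.
(b) Moles of Ca²⁺ (1 mol Ca²⁺ ≡ 1 mol CaCO₃): 5989 / 100.1 g/mol = 59.83 mol.
(b) Mass of CaCl₂: 59.83 × 111 = 6641 g.

(a) 25.5 kg; (b) 6.64 kg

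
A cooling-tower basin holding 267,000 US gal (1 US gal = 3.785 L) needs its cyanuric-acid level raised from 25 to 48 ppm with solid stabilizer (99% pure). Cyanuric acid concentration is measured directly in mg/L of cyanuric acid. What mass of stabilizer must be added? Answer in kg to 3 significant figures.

23.5 kg

Volume: 267,000 US gal × 3.785 L/gal = 1,010,595 L.
CYA to add: (48 − 25) = 23 mg/L × 1,010,595 L = 23,240 g cyanuric acid.
At 99% purity: 23,240 / 0.99 = 23,480 g product.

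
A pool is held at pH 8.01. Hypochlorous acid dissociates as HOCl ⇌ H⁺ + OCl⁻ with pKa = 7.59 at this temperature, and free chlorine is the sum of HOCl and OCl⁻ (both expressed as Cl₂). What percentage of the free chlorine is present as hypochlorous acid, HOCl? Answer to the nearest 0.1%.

27.5%

[OCl⁻]/[HOCl] = 10^(pH − pKa) = 10^(8.01 − 7.59) = 10^0.42 = 2.63.
Fraction as HOCl = 1 / (1 + 2.63) = 0.2755.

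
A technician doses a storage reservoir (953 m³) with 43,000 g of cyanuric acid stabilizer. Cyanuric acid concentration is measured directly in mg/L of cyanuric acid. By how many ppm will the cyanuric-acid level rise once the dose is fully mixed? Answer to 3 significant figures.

45.1 ppm

Volume: 953 m³ = 953,000 L.
Rise: 43,000 g / 953,000 L × 1000 = 45.12 mg/L.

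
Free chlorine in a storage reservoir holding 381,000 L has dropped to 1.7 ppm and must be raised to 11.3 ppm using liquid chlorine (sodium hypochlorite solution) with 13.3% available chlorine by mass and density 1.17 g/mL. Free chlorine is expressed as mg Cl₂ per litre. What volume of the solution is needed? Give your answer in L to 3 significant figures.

Chlorine deficit: 11.3 − 1.7 = 9.6 ppm = 9.6 mg/L as Cl₂.
Cl₂ equivalent needed: 9.6 mg/L × 381,000 L = 3,658,000 mg = 3658 g.
Product at 13.3% available chlorine: 3658 / 0.133 = 27,500 g.
Volume at density 1.17 g/mL: 27,500 g ÷ 1.17 g/mL = 23,500 mL.

23.5 L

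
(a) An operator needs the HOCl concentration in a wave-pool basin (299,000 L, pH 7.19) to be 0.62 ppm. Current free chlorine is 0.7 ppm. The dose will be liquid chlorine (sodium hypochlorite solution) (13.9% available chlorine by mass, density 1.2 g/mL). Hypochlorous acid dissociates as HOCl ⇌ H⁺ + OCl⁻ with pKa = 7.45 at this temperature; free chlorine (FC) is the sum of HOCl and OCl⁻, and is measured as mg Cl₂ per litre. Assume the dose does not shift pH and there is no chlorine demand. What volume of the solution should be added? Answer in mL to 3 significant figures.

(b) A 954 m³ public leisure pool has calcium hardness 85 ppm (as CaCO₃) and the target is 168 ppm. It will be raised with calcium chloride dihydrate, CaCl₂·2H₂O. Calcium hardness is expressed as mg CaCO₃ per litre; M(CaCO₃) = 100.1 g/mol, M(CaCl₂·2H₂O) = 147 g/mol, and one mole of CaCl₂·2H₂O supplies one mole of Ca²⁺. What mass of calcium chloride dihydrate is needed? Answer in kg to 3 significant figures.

(a) [OCl⁻]/[HOCl] = 10^(pH − pKa) = 10^(7.19 − 7.45) = 0.5495; fraction as HOCl = 1/(1 + 0.5495) = 0.6454.
(a) Free chlorine required for 0.62 ppm HOCl: 0.62 / 0.6454 = 0.9607 ppm.
(a) FC to add: 0.9607 − 0.7 = 0.2607 mg/L as Cl₂.
(a) Cl₂ equivalent: 0.2607 mg/L × 299,000 L = 77.95 g.
(a) Product at 13.9% available Cl: 77.95 / 0.139 = 560.8 g.
(a) Volume: 560.8 g ÷ 1.2 g/mL = 467.3 mL.

(b) Volume: 954 m³ = 954,000 L.
(b) Hardness to add: (168 − 85) = 83 mg/L as CaCO₃ × 954,000 L = 79,180 g as CaCO₃.
(b) Moles of Ca²⁺ (1 mol Ca²⁺ ≡ 1 mol CaCO₃): 79,180 / 100.1 g/mol = 791 mol.
(b) Mass of CaCl₂·2H₂O: 791 × 147 = 116,300 g.

(a) 467 mL; (b) 116 kg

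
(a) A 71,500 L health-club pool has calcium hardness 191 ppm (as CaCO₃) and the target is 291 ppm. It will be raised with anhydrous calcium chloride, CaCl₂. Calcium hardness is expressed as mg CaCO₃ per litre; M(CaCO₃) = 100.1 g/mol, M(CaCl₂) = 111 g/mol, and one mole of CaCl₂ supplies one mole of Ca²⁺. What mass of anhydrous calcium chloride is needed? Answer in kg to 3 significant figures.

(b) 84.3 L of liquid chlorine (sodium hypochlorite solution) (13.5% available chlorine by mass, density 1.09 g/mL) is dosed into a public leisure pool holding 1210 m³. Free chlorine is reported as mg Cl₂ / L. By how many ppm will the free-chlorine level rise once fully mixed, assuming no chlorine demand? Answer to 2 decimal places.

(a) Hardness to add: (291 − 191) = 100 mg/L as CaCO₃ × 71,500 L = 7150 g as CaCO₃.
(a) Moles of Ca²⁺ (1 mol Ca²⁺ ≡ 1 mol CaCO₃): 7150 / 100.1 g/mol = 71.43 mol.
(a) Mass of CaCl₂: 71.43 × 111 = 7929 g.

(b) Volume: 1210 m³ = 1,210,000 L.
(b) Mass of solution: 84.3 L × 1000 mL/L × 1.09 g/mL = 91,890 g.
(b) Available chlorine delivered: 91,890 g × 0.135 = 12,400 g as Cl₂.
(b) Concentration rise: 12,400 g / 1,210,000 L = 10.25 mg/L = 10.25 ppm.

(a) 7.93 kg; (b) 10.25 ppm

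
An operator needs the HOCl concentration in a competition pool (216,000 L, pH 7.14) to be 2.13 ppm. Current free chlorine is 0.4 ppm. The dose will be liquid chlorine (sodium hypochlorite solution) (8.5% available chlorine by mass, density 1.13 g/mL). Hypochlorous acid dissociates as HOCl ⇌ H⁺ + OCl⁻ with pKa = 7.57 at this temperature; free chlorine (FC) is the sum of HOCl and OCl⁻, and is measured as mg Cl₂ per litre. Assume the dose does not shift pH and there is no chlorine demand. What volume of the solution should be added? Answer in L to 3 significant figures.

5.67 L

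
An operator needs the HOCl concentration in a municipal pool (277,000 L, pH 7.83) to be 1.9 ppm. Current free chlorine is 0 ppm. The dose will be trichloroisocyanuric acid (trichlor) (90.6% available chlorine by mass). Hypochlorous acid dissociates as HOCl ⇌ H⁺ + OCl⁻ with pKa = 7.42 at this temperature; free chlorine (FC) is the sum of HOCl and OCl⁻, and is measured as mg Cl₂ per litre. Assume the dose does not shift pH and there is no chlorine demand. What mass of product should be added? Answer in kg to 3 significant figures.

[OCl⁻]/[HOCl] = 10^(pH − pKa) = 10^(7.83 − 7.42) = 2.57; fraction as HOCl = 1/(1 + 2.57) = 0.2801.
Free chlorine required for 1.9 ppm HOCl: 1.9 / 0.2801 = 6.784 ppm.
FC to add: 6.784 − 0 = 6.784 mg/L as Cl₂.
Cl₂ equivalent: 6.784 mg/L × 277,000 L = 1879 g.
Product at 90.6% available Cl: 1879 / 0.906 = 2074 g.

2.07 kg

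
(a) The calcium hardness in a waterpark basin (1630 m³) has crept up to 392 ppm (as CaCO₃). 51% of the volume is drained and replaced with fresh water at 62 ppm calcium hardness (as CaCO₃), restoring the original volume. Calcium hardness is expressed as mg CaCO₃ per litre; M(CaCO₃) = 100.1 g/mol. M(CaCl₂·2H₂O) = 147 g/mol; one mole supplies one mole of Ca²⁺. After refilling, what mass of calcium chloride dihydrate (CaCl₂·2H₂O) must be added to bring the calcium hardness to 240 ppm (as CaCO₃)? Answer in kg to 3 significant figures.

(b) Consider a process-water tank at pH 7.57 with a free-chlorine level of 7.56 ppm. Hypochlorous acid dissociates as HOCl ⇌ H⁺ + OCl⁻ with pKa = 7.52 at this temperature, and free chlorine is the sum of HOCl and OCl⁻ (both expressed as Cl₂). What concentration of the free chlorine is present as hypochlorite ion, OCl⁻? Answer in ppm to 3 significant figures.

(a) Volume: 1630 m³ = 1,630,000 L.
(a) After draining 51% and refilling: 392 × 0.49 + 62 × 0.51 = 223.7 ppm.
(a) Deficit to target: 240 − 223.7 = 16.3 mg/L.
(a) As CaCO₃: 16.3 mg/L × 1,630,000 L = 26,570 g; ÷ 100.1 = 265.4 mol Ca²⁺.
(a) Mass: 265.4 × 147 = 39,020 g.

(b) [OCl⁻]/[HOCl] = 10^(pH − pKa) = 10^(7.57 − 7.52) = 10^0.05 = 1.122.
(b) Fraction as HOCl = 1 / (1 + 1.122) = 0.4712.
(b) OCl⁻ = (1 − 0.4712) × 7.56 ppm = 3.997 ppm.

(a) 39.0 kg; (b) 4.00 ppm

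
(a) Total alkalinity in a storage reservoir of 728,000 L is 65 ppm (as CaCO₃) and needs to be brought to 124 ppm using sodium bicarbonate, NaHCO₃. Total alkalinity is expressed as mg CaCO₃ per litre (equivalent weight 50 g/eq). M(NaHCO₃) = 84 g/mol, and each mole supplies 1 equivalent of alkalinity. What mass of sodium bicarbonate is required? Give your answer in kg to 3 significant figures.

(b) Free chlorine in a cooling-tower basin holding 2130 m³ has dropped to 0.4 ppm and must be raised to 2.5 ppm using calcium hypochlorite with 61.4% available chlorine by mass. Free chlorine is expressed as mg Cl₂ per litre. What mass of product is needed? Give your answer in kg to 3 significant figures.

(a) 72.2 kg; (b) 7.29 kg

(a) Alkalinity to add: (124 − 65) = 59 mg/L as CaCO₃ × 728,000 L = 42,950 g as CaCO₃.
(a) Equivalents: 42,950 g ÷ 50 g/eq = 859 eq.
(a) NaHCO₃ supplies 1 eq per mole → 859 mol.
(a) Mass: 859 mol × 84 g/mol = 72,160 g.

(b) Volume: 2130 m³ = 2,130,000 L.
(b) Chlorine deficit: 2.5 − 0.4 = 2.1 ppm = 2.1 mg/L as Cl₂.
(b) Cl₂ equivalent needed: 2.1 mg/L × 2,130,000 L = 4,473,000 mg = 4473 g.
(b) Product at 61.4% available chlorine: 4473 / 0.614 = 7285 g.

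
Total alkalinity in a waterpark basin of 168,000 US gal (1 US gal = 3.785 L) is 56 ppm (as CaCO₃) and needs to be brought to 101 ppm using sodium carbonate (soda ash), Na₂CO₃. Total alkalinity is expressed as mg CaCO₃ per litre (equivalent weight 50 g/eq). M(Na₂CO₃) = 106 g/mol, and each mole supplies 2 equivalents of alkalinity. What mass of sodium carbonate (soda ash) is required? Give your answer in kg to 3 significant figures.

30.3 kg

Volume: 168,000 US gal × 3.785 L/gal = 635,880 L.
Alkalinity to add: (101 − 56) = 45 mg/L as CaCO₃ × 635,880 L = 28,610 g as CaCO₃.
Equivalents: 28,610 g ÷ 50 g/eq = 572.3 eq.
Each mole of Na₂CO₃ supplies 2 eq, so 572.3 / 2 = 286.1 mol.
Mass: 286.1 mol × 106 g/mol = 30,330 g.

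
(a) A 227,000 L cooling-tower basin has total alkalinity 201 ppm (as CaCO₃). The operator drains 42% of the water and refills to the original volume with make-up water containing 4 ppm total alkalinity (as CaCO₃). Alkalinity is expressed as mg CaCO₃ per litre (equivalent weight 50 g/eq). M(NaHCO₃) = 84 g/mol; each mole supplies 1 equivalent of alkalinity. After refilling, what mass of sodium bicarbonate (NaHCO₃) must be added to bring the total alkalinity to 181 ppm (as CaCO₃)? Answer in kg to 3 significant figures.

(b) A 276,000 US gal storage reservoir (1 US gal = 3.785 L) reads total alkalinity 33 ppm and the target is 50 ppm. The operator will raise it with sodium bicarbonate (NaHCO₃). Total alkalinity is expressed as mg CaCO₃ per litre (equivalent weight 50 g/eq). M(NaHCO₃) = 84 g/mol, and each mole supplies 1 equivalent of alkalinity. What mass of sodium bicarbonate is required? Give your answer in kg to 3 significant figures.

(a) 23.9 kg; (b) 29.8 kg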